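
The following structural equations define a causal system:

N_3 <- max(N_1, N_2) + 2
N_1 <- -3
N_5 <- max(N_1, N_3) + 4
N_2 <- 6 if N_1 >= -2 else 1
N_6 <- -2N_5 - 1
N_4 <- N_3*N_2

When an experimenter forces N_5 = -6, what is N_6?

11

The intervention breaks the incoming arrows to N_5: N_5 <- max(N_1, N_3) + 4 no longer applies, and N_5 = -6.
N_6 = -2N_5 - 1  [with N_5=-6]  = 11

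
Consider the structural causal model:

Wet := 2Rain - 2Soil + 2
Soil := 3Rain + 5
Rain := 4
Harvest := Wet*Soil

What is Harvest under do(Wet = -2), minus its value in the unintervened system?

The intervention breaks the incoming arrows to Wet: Wet := 2Rain - 2Soil + 2 no longer applies, and Wet = -2.
Soil = 3Rain + 5  [with Rain=4]  = 17
Harvest = Wet*Soil  [with Wet=-2, Soil=17]  = -34
Without intervention: Soil = 3Rain + 5  [with Rain=4]  = 17; Wet = 2Rain - 2Soil + 2  [with Rain=4, Soil=17]  = -24; Harvest = Wet*Soil  [with Wet=-24, Soil=17]  = -408.
Change = -34 − (-408) = 374.

374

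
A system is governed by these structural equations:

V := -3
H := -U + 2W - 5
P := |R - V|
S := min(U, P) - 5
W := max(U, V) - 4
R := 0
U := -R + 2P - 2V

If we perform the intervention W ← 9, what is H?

The intervention breaks the incoming arrows to W: W := max(U, V) - 4 no longer applies, and W = 9.
P = |R - V|  [with R=0, V=-3]  = 3
U = -R + 2P - 2V  [with R=0, P=3, V=-3]  = 12
H = -U + 2W - 5  [with U=12, W=9]  = 1

1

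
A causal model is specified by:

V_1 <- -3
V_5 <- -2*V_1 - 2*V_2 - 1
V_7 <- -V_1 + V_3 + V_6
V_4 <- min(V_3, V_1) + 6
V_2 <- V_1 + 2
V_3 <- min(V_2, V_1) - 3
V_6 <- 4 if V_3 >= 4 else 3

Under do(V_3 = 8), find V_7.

The intervention breaks the incoming arrows to V_3: V_3 <- min(V_2, V_1) - 3 no longer applies, and V_3 = 8.
V_6 = 4 if V_3 >= 4 else 3  [with V_3=8]  = 4
V_7 = -V_1 + V_3 + V_6  [with V_1=-3, V_3=8, V_6=4]  = 15

15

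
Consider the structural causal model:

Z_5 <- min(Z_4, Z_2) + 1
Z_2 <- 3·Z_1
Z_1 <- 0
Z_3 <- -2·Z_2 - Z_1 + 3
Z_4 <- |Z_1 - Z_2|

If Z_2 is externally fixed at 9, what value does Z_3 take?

-15

The intervention breaks the incoming arrows to Z_2: Z_2 <- 3·Z_1 no longer applies, and Z_2 = 9.
Z_3 = -2·Z_2 - Z_1 + 3  [with Z_2=9, Z_1=0]  = -15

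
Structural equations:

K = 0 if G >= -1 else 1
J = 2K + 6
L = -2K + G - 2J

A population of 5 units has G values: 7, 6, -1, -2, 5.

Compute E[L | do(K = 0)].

-9

Every unit gets K=0 under the intervention. L values become -5, -6, -13, -14, -7; E[L|do(K=0)] = -9.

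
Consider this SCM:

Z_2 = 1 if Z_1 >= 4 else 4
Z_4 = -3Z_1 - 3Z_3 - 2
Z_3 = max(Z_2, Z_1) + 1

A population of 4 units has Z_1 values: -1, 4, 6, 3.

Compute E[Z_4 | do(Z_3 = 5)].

-26

The intervention sets Z_3=5 in all 4 units regardless of Z_1. Recomputing Z_4 per unit gives -14, -29, -35, -26; average -26.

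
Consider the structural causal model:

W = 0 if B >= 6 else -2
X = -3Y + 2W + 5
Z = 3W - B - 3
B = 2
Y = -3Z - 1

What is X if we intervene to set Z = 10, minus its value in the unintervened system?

do(Z=10) replaces the equation Z = 3W - B - 3 with the constant Z = 10.
W = 0 if B >= 6 else -2  [with B=2]  = -2
Y = -3Z - 1  [with Z=10]  = -31
X = -3Y + 2W + 5  [with Y=-31, W=-2]  = 94
Without intervention: W = 0 if B >= 6 else -2  [with B=2]  = -2; Z = 3W - B - 3  [with W=-2, B=2]  = -11; Y = -3Z - 1  [with Z=-11]  = 32; X = -3Y + 2W + 5  [with Y=32, W=-2]  = -95.
Change = 94 − (-95) = 189.

189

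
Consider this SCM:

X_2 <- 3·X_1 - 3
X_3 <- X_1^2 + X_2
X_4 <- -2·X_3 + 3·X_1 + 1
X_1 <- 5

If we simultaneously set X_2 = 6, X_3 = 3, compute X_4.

Setting X_2 = 6, X_3 = 3 by intervention discards those variables' equations.
X_4 = -2·X_3 + 3·X_1 + 1  [with X_3=3, X_1=5]  = 10

10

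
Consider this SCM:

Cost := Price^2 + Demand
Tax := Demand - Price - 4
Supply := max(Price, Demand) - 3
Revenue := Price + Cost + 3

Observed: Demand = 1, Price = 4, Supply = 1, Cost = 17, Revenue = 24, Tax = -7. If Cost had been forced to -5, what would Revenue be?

2

Intervening sets Cost = -5 and removes its equation (Cost := Price^2 + Demand).
Revenue = Price + Cost + 3  [with Price=4, Cost=-5]  = 2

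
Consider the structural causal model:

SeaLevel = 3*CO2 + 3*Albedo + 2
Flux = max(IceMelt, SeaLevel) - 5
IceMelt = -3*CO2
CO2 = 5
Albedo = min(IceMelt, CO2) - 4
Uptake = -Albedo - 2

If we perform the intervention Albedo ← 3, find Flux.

21

do(Albedo=3) replaces the equation Albedo = min(IceMelt, CO2) - 4 with the constant Albedo = 3.
IceMelt = -3*CO2  [with CO2=5]  = -15
SeaLevel = 3*CO2 + 3*Albedo + 2  [with CO2=5, Albedo=3]  = 26
Flux = max(IceMelt, SeaLevel) - 5  [with IceMelt=-15, SeaLevel=26]  = 21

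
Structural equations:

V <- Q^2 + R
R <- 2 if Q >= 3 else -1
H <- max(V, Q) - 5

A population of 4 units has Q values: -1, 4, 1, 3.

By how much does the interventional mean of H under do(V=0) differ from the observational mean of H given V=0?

The intervention sets V=0 in all 4 units regardless of Q. Recomputing H per unit gives -5, -1, -4, -2; average -3.
E[H|V=0] averages over only the 2 units with V=0 (Q = -1, 1): H = -5, -4, mean -4.5.
Difference = -3 − (-4.5) = 1.5.

1.5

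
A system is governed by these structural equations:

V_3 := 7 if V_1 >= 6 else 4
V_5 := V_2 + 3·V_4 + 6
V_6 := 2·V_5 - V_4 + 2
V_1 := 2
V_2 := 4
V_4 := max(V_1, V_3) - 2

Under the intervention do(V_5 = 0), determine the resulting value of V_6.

0

The intervention breaks the incoming arrows to V_5: V_5 := V_2 + 3·V_4 + 6 no longer applies, and V_5 = 0.
V_3 = 7 if V_1 >= 6 else 4  [with V_1=2]  = 4
V_4 = max(V_1, V_3) - 2  [with V_1=2, V_3=4]  = 2
V_6 = 2·V_5 - V_4 + 2  [with V_5=0, V_4=2]  = 0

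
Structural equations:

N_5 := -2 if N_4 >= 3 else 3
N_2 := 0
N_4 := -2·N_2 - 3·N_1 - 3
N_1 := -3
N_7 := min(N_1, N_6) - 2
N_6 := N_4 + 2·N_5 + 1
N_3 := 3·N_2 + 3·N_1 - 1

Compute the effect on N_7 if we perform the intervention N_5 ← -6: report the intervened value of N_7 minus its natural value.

-2

Under do(N_5=-6), the mechanism N_5 := -2 if N_4 >= 3 else 3 is discarded; N_5 is fixed at -6.
N_4 = -2·N_2 - 3·N_1 - 3  [with N_2=0, N_1=-3]  = 6
N_6 = N_4 + 2·N_5 + 1  [with N_4=6, N_5=-6]  = -5
N_7 = min(N_1, N_6) - 2  [with N_1=-3, N_6=-5]  = -7
Without intervention: N_4 = -2·N_2 - 3·N_1 - 3  [with N_2=0, N_1=-3]  = 6; N_5 = -2 if N_4 >= 3 else 3  [with N_4=6]  = -2; N_6 = N_4 + 2·N_5 + 1  [with N_4=6, N_5=-2]  = 3; N_7 = min(N_1, N_6) - 2  [with N_1=-3, N_6=3]  = -5.
Change = -7 − (-5) = -2.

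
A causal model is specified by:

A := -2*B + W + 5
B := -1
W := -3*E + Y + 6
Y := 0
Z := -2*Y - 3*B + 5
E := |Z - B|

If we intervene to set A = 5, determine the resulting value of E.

9

do(A=5) replaces the equation A := -2*B + W + 5 with the constant A = 5.
No directed path runs from A to E, so E keeps its natural value.
Z = -2*Y - 3*B + 5  [with Y=0, B=-1]  = 8
E = |Z - B|  [with Z=8, B=-1]  = 9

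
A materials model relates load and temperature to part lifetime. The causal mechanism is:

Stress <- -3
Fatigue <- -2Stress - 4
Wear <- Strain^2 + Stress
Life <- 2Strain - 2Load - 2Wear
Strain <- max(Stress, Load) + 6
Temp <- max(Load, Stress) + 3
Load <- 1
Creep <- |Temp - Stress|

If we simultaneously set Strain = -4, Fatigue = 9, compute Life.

-36

Under do(Strain = -4, Fatigue = 9), each intervened variable's structural equation is replaced by its fixed value.
Wear = Strain^2 + Stress  [with Strain=-4, Stress=-3]  = 13
Life = 2Strain - 2Load - 2Wear  [with Strain=-4, Load=1, Wear=13]  = -36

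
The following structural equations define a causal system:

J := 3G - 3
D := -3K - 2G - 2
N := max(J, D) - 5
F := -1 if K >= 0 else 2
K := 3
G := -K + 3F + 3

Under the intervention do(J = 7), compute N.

The intervention breaks the incoming arrows to J: J := 3G - 3 no longer applies, and J = 7.
F = -1 if K >= 0 else 2  [with K=3]  = -1
G = -K + 3F + 3  [with K=3, F=-1]  = -3
D = -3K - 2G - 2  [with K=3, G=-3]  = -5
N = max(J, D) - 5  [with J=7, D=-5]  = 2

2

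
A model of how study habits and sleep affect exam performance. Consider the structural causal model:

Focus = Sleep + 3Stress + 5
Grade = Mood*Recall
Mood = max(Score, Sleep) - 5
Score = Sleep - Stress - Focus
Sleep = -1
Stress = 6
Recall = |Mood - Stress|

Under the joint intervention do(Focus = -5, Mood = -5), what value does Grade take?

-55

Under do(Focus = -5, Mood = -5), each intervened variable's structural equation is replaced by its fixed value.
Recall = |Mood - Stress|  [with Mood=-5, Stress=6]  = 11
Grade = Mood*Recall  [with Mood=-5, Recall=11]  = -55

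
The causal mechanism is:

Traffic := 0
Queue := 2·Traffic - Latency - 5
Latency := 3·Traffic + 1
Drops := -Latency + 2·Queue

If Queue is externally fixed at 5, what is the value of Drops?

9

The intervention breaks the incoming arrows to Queue: Queue := 2·Traffic - Latency - 5 no longer applies, and Queue = 5.
Latency = 3·Traffic + 1  [with Traffic=0]  = 1
Drops = -Latency + 2·Queue  [with Latency=1, Queue=5]  = 9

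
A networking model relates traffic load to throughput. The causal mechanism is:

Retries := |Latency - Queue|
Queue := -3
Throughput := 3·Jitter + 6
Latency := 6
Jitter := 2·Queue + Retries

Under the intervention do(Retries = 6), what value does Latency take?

Under do(Retries=6), the mechanism Retries := |Latency - Queue| is discarded; Retries is fixed at 6.
Latency is not downstream of the intervention, so its value is determined by the original equations.

6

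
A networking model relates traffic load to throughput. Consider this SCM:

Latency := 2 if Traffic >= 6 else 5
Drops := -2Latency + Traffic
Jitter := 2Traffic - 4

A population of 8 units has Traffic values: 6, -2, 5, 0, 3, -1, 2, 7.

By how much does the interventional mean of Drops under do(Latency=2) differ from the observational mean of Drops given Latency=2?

-4

do(Latency=2) breaks Latency's dependence on Traffic. With Latency=2 fixed, Drops across the units is 2, -6, 1, -4, -1, -5, -2, 3, mean -1.5.
Observing Latency=2 restricts to units where Latency's equation naturally yields 2: Traffic ∈ {6, 7}. In that subpopulation Drops = 2, 3, mean 2.5.
Difference = -1.5 − 2.5 = -4.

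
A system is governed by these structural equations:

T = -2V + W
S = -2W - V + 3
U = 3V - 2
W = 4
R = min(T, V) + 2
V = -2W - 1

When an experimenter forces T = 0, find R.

The intervention breaks the incoming arrows to T: T = -2V + W no longer applies, and T = 0.
V = -2W - 1  [with W=4]  = -9
R = min(T, V) + 2  [with T=0, V=-9]  = -7

-7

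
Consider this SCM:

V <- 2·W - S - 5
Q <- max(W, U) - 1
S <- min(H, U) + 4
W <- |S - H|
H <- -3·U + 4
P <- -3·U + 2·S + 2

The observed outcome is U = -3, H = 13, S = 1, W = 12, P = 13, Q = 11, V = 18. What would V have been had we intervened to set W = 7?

The intervention breaks the incoming arrows to W: W <- |S - H| no longer applies, and W = 7.
H = -3·U + 4  [with U=-3]  = 13
S = min(H, U) + 4  [with H=13, U=-3]  = 1
V = 2·W - S - 5  [with W=7, S=1]  = 8

8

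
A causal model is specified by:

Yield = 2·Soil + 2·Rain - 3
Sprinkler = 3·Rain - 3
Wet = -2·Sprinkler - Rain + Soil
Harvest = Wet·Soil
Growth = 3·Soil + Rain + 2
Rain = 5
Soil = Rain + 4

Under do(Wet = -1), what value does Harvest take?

-9

The intervention breaks the incoming arrows to Wet: Wet = -2·Sprinkler - Rain + Soil no longer applies, and Wet = -1.
Soil = Rain + 4  [with Rain=5]  = 9
Harvest = Wet·Soil  [with Wet=-1, Soil=9]  = -9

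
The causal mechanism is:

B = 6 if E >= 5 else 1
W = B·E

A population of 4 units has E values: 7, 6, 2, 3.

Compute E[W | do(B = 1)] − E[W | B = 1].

Every unit gets B=1 under the intervention. W values become 7, 6, 2, 3; E[W|do(B=1)] = 4.5.
Observing B=1 restricts to units where B's equation naturally yields 1: E ∈ {2, 3}. In that subpopulation W = 2, 3, mean 2.5.
Difference = 4.5 − 2.5 = 2.

2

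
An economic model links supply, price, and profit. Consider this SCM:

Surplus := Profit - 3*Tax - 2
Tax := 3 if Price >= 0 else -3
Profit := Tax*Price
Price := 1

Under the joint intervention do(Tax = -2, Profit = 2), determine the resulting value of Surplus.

6

Setting Tax = -2, Profit = 2 by intervention discards those variables' equations.
Surplus = Profit - 3*Tax - 2  [with Profit=2, Tax=-2]  = 6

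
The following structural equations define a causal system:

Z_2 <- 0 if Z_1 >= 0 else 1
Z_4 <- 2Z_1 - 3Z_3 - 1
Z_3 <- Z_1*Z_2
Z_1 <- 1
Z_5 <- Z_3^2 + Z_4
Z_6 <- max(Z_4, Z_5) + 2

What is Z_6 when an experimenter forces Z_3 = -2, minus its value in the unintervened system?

The intervention breaks the incoming arrows to Z_3: Z_3 <- Z_1*Z_2 no longer applies, and Z_3 = -2.
Z_4 = 2Z_1 - 3Z_3 - 1  [with Z_1=1, Z_3=-2]  = 7
Z_5 = Z_3^2 + Z_4  [with Z_3=-2, Z_4=7]  = 11
Z_6 = max(Z_4, Z_5) + 2  [with Z_4=7, Z_5=11]  = 13
Without intervention: Z_2 = 0 if Z_1 >= 0 else 1  [with Z_1=1]  = 0; Z_3 = Z_1*Z_2  [with Z_1=1, Z_2=0]  = 0; Z_4 = 2Z_1 - 3Z_3 - 1  [with Z_1=1, Z_3=0]  = 1; Z_5 = Z_3^2 + Z_4  [with Z_3=0, Z_4=1]  = 1; Z_6 = max(Z_4, Z_5) + 2  [with Z_4=1, Z_5=1]  = 3.
Change = 13 − 3 = 10.

10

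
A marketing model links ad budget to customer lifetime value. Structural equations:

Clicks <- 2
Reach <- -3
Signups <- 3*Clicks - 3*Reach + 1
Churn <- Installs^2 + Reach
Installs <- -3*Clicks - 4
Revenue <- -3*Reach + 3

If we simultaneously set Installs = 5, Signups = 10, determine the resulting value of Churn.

22

Setting Installs = 5, Signups = 10 by intervention discards those variables' equations.
Churn = Installs^2 + Reach  [with Installs=5, Reach=-3]  = 22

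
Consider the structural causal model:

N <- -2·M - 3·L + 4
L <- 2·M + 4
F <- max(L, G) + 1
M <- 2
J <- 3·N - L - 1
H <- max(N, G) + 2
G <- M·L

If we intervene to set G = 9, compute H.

11

The intervention breaks the incoming arrows to G: G <- M·L no longer applies, and G = 9.
L = 2·M + 4  [with M=2]  = 8
N = -2·M - 3·L + 4  [with M=2, L=8]  = -24
H = max(N, G) + 2  [with N=-24, G=9]  = 11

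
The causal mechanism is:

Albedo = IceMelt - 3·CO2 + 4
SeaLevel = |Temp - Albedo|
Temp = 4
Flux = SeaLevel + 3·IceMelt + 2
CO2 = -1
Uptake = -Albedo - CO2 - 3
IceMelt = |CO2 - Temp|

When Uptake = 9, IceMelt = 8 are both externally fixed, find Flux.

Setting Uptake = 9, IceMelt = 8 by intervention discards those variables' equations.
Albedo = IceMelt - 3·CO2 + 4  [with IceMelt=8, CO2=-1]  = 15
SeaLevel = |Temp - Albedo|  [with Temp=4, Albedo=15]  = 11
Flux = SeaLevel + 3·IceMelt + 2  [with SeaLevel=11, IceMelt=8]  = 37

37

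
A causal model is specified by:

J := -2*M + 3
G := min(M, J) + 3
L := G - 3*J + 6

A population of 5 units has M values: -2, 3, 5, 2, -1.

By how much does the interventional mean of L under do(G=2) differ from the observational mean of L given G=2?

do(G=2) breaks G's dependence on M. With G=2 fixed, L across the units is -13, 17, 29, 11, -7, mean 7.4.
E[L|G=2] averages over only the 2 units with G=2 (M = 2, -1): L = 11, -7, mean 2.
Difference = 7.4 − 2 = 5.4.

5.4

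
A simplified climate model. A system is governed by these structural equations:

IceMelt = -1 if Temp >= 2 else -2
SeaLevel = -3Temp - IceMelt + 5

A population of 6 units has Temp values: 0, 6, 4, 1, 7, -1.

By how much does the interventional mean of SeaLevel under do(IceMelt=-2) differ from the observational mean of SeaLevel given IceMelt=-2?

The intervention sets IceMelt=-2 in all 6 units regardless of Temp. Recomputing SeaLevel per unit gives 7, -11, -5, 4, -14, 10; average -1.5.
E[SeaLevel|IceMelt=-2] averages over only the 3 units with IceMelt=-2 (Temp = 0, 1, -1): SeaLevel = 7, 4, 10, mean 7.
Difference = -1.5 − 7 = -8.5.

-8.5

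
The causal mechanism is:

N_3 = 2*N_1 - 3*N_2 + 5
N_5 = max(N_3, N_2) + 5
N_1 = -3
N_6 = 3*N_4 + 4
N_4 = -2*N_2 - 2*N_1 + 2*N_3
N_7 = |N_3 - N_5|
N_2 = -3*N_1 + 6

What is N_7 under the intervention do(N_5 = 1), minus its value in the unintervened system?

-19

Under do(N_5=1), the mechanism N_5 = max(N_3, N_2) + 5 is discarded; N_5 is fixed at 1.
N_2 = -3*N_1 + 6  [with N_1=-3]  = 15
N_3 = 2*N_1 - 3*N_2 + 5  [with N_1=-3, N_2=15]  = -46
N_7 = |N_3 - N_5|  [with N_3=-46, N_5=1]  = 47
Without intervention: N_2 = -3*N_1 + 6  [with N_1=-3]  = 15; N_3 = 2*N_1 - 3*N_2 + 5  [with N_1=-3, N_2=15]  = -46; N_5 = max(N_3, N_2) + 5  [with N_3=-46, N_2=15]  = 20; N_7 = |N_3 - N_5|  [with N_3=-46, N_5=20]  = 66.
Change = 47 − 66 = -19.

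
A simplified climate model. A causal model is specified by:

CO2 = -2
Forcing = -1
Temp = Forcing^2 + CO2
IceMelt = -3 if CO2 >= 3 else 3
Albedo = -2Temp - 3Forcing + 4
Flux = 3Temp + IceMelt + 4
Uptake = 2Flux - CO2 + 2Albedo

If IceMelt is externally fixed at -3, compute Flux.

-2

Under do(IceMelt=-3), the mechanism IceMelt = -3 if CO2 >= 3 else 3 is discarded; IceMelt is fixed at -3.
Temp = Forcing^2 + CO2  [with Forcing=-1, CO2=-2]  = -1
Flux = 3Temp + IceMelt + 4  [with Temp=-1, IceMelt=-3]  = -2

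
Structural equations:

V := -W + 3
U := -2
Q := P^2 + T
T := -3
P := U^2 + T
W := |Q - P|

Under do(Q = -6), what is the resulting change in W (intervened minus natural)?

Intervening sets Q = -6 and removes its equation (Q := P^2 + T).
P = U^2 + T  [with U=-2, T=-3]  = 1
W = |Q - P|  [with Q=-6, P=1]  = 7
Without intervention: P = U^2 + T  [with U=-2, T=-3]  = 1; Q = P^2 + T  [with P=1, T=-3]  = -2; W = |Q - P|  [with Q=-2, P=1]  = 3.
Change = 7 − 3 = 4.

4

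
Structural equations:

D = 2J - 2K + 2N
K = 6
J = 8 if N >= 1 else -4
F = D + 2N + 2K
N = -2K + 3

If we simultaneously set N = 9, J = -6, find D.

Setting N = 9, J = -6 by intervention discards those variables' equations.
D = 2J - 2K + 2N  [with J=-6, K=6, N=9]  = -6

-6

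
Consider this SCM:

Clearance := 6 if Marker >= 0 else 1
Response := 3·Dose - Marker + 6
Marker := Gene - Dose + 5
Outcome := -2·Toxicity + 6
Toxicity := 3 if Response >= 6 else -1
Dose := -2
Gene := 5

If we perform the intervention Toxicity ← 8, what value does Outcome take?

Under do(Toxicity=8), the mechanism Toxicity := 3 if Response >= 6 else -1 is discarded; Toxicity is fixed at 8.
Outcome = -2·Toxicity + 6  [with Toxicity=8]  = -10

-10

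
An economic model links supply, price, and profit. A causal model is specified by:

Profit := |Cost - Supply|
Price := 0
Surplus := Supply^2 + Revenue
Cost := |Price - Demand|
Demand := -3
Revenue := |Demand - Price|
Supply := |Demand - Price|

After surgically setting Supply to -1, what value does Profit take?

The intervention breaks the incoming arrows to Supply: Supply := |Demand - Price| no longer applies, and Supply = -1.
Cost = |Price - Demand|  [with Price=0, Demand=-3]  = 3
Profit = |Cost - Supply|  [with Cost=3, Supply=-1]  = 4

4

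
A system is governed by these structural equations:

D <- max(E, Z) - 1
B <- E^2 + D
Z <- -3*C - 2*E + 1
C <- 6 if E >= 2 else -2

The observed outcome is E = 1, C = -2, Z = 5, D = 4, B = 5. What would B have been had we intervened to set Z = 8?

8

do(Z=8) replaces the equation Z <- -3*C - 2*E + 1 with the constant Z = 8.
D = max(E, Z) - 1  [with E=1, Z=8]  = 7
B = E^2 + D  [with E=1, D=7]  = 8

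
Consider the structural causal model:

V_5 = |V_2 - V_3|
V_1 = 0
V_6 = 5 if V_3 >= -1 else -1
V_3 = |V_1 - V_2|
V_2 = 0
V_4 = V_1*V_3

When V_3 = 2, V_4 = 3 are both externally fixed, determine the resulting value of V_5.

Setting V_3 = 2, V_4 = 3 by intervention discards those variables' equations.
V_5 = |V_2 - V_3|  [with V_2=0, V_3=2]  = 2

2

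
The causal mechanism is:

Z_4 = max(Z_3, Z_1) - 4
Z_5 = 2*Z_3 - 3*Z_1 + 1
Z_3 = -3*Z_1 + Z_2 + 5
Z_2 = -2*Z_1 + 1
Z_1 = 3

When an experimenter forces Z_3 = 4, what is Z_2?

Under do(Z_3=4), the mechanism Z_3 = -3*Z_1 + Z_2 + 5 is discarded; Z_3 is fixed at 4.
Since Z_2 is not a descendant of the intervened variable, it is unaffected.
Z_2 = -2*Z_1 + 1  [with Z_1=3]  = -5

-5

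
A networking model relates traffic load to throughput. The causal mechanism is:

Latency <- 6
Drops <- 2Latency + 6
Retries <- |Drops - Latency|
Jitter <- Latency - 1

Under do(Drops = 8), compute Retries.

The intervention breaks the incoming arrows to Drops: Drops <- 2Latency + 6 no longer applies, and Drops = 8.
Retries = |Drops - Latency|  [with Drops=8, Latency=6]  = 2

2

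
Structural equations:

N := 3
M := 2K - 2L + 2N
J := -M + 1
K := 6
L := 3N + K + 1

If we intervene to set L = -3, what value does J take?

do(L=-3) replaces the equation L := 3N + K + 1 with the constant L = -3.
M = 2K - 2L + 2N  [with K=6, L=-3, N=3]  = 24
J = -M + 1  [with M=24]  = -23

-23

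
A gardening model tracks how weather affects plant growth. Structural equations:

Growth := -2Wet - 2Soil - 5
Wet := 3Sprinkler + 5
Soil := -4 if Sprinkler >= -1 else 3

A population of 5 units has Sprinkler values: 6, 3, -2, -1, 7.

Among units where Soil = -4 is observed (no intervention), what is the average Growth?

-29.5

Conditioning on Soil=-4 selects the 4 unit(s) with Sprinkler ∈ {6, 3, -1, 7}. Their Growth values: -43, -25, -1, -49. Mean = -29.5.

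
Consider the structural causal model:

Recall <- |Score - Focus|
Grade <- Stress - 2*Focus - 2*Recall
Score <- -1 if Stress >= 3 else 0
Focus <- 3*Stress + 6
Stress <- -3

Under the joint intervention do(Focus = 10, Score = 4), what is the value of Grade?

Under do(Focus = 10, Score = 4), each intervened variable's structural equation is replaced by its fixed value.
Recall = |Score - Focus|  [with Score=4, Focus=10]  = 6
Grade = Stress - 2*Focus - 2*Recall  [with Stress=-3, Focus=10, Recall=6]  = -35

-35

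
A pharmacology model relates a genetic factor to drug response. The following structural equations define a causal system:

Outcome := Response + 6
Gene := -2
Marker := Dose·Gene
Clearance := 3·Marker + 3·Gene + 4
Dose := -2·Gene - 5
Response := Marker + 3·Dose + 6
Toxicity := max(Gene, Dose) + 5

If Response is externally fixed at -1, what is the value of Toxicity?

4

Intervening sets Response = -1 and removes its equation (Response := Marker + 3·Dose + 6).
No directed path runs from Response to Toxicity, so Toxicity keeps its natural value.
Dose = -2·Gene - 5  [with Gene=-2]  = -1
Toxicity = max(Gene, Dose) + 5  [with Gene=-2, Dose=-1]  = 4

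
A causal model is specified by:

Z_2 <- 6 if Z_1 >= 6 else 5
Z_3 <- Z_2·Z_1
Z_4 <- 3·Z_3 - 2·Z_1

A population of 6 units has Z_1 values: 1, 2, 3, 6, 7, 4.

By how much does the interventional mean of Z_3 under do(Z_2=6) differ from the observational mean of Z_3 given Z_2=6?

-16

Under do(Z_2=6), Z_2's equation is replaced by Z_2=6 for every unit. Per-unit Z_3: 6, 12, 18, 36, 42, 24. Mean = 23.
Conditioning on Z_2=6 selects the 2 unit(s) with Z_1 ∈ {6, 7}. Their Z_3 values: 36, 42. Mean = 39.
Difference = 23 − 39 = -16.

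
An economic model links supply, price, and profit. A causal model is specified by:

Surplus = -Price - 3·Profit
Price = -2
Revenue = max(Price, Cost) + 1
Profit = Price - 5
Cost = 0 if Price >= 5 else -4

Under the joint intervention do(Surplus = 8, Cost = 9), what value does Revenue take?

Setting Surplus = 8, Cost = 9 by intervention discards those variables' equations.
Revenue = max(Price, Cost) + 1  [with Price=-2, Cost=9]  = 10

10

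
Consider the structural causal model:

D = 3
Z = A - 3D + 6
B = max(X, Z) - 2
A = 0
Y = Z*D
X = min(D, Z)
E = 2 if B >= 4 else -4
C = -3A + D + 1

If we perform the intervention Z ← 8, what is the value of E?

The intervention breaks the incoming arrows to Z: Z = A - 3D + 6 no longer applies, and Z = 8.
X = min(D, Z)  [with D=3, Z=8]  = 3
B = max(X, Z) - 2  [with X=3, Z=8]  = 6
E = 2 if B >= 4 else -4  [with B=6]  = 2

2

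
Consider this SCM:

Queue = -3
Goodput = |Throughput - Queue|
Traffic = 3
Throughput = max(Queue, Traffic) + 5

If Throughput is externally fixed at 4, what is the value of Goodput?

7

The intervention breaks the incoming arrows to Throughput: Throughput = max(Queue, Traffic) + 5 no longer applies, and Throughput = 4.
Goodput = |Throughput - Queue|  [with Throughput=4, Queue=-3]  = 7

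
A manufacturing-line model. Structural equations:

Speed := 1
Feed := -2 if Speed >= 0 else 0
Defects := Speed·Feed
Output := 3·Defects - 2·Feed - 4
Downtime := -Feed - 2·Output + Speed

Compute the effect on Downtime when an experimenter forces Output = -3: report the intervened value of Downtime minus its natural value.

-6

Intervening sets Output = -3 and removes its equation (Output := 3·Defects - 2·Feed - 4).
Feed = -2 if Speed >= 0 else 0  [with Speed=1]  = -2
Downtime = -Feed - 2·Output + Speed  [with Feed=-2, Output=-3, Speed=1]  = 9
Without intervention: Feed = -2 if Speed >= 0 else 0  [with Speed=1]  = -2; Defects = Speed·Feed  [with Speed=1, Feed=-2]  = -2; Output = 3·Defects - 2·Feed - 4  [with Defects=-2, Feed=-2]  = -6; Downtime = -Feed - 2·Output + Speed  [with Feed=-2, Output=-6, Speed=1]  = 15.
Change = 9 − 15 = -6.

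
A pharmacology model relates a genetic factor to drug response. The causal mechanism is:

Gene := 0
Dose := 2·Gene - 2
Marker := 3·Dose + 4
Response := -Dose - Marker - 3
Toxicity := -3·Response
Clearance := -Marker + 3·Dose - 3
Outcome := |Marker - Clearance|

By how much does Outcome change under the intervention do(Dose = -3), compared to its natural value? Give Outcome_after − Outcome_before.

Under do(Dose=-3), the mechanism Dose := 2·Gene - 2 is discarded; Dose is fixed at -3.
Marker = 3·Dose + 4  [with Dose=-3]  = -5
Clearance = -Marker + 3·Dose - 3  [with Marker=-5, Dose=-3]  = -7
Outcome = |Marker - Clearance|  [with Marker=-5, Clearance=-7]  = 2
Without intervention: Dose = 2·Gene - 2  [with Gene=0]  = -2; Marker = 3·Dose + 4  [with Dose=-2]  = -2; Clearance = -Marker + 3·Dose - 3  [with Marker=-2, Dose=-2]  = -7; Outcome = |Marker - Clearance|  [with Marker=-2, Clearance=-7]  = 5.
Change = 2 − 5 = -3.

-3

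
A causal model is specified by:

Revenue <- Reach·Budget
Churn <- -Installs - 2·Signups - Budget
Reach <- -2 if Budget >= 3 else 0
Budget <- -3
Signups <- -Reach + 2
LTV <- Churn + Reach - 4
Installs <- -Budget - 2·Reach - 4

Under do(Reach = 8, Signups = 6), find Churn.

Setting Reach = 8, Signups = 6 by intervention discards those variables' equations.
Installs = -Budget - 2·Reach - 4  [with Budget=-3, Reach=8]  = -17
Churn = -Installs - 2·Signups - Budget  [with Installs=-17, Signups=6, Budget=-3]  = 8

8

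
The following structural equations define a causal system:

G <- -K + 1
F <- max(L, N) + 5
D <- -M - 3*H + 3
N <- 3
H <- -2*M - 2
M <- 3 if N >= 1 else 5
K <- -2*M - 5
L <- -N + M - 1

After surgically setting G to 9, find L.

-1

Under do(G=9), the mechanism G <- -K + 1 is discarded; G is fixed at 9.
No directed path runs from G to L, so L keeps its natural value.
M = 3 if N >= 1 else 5  [with N=3]  = 3
L = -N + M - 1  [with N=3, M=3]  = -1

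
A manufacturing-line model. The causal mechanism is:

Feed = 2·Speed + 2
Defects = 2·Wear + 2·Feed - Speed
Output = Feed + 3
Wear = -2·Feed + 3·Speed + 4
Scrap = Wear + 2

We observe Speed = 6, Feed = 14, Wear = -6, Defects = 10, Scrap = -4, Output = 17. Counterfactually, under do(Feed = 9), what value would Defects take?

20

Under do(Feed=9), the mechanism Feed = 2·Speed + 2 is discarded; Feed is fixed at 9.
Wear = -2·Feed + 3·Speed + 4  [with Feed=9, Speed=6]  = 4
Defects = 2·Wear + 2·Feed - Speed  [with Wear=4, Feed=9, Speed=6]  = 20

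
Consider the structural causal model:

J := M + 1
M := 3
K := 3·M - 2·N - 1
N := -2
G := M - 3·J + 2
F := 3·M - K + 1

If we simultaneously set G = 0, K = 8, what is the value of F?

The joint intervention fixes G = 0, K = 8, removing each variable's own equation.
F = 3·M - K + 1  [with M=3, K=8]  = 2

2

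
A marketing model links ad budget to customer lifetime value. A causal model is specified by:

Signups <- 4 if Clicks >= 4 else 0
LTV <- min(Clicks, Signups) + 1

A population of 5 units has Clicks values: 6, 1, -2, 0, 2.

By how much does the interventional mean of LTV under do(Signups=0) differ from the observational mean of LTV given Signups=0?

Under do(Signups=0), Signups's equation is replaced by Signups=0 for every unit. Per-unit LTV: 1, 1, -1, 1, 1. Mean = 0.6.
Observing Signups=0 restricts to units where Signups's equation naturally yields 0: Clicks ∈ {1, -2, 0, 2}. In that subpopulation LTV = 1, -1, 1, 1, mean 0.5.
Difference = 0.6 − 0.5 = 0.1.

0.1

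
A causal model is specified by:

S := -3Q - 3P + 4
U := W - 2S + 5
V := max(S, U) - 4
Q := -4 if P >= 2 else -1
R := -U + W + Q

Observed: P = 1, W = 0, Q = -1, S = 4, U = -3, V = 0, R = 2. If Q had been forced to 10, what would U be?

do(Q=10) replaces the equation Q := -4 if P >= 2 else -1 with the constant Q = 10.
S = -3Q - 3P + 4  [with Q=10, P=1]  = -29
U = W - 2S + 5  [with W=0, S=-29]  = 63

63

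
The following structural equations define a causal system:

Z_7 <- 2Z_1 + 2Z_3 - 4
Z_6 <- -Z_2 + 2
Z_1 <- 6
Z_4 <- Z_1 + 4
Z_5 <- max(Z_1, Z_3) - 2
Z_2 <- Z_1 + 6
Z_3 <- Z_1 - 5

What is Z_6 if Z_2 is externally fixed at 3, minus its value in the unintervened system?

9

Under do(Z_2=3), the mechanism Z_2 <- Z_1 + 6 is discarded; Z_2 is fixed at 3.
Z_6 = -Z_2 + 2  [with Z_2=3]  = -1
Without intervention: Z_2 = Z_1 + 6  [with Z_1=6]  = 12; Z_6 = -Z_2 + 2  [with Z_2=12]  = -10.
Change = -1 − (-10) = 9.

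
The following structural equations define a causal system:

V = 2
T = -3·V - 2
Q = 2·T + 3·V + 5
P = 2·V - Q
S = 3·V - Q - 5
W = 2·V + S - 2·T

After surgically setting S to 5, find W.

25

The intervention breaks the incoming arrows to S: S = 3·V - Q - 5 no longer applies, and S = 5.
T = -3·V - 2  [with V=2]  = -8
W = 2·V + S - 2·T  [with V=2, S=5, T=-8]  = 25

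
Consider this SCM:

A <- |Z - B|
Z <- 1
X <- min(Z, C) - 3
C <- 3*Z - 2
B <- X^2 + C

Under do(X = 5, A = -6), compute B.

The joint intervention fixes X = 5, A = -6, removing each variable's own equation.
C = 3*Z - 2  [with Z=1]  = 1
B = X^2 + C  [with X=5, C=1]  = 26

26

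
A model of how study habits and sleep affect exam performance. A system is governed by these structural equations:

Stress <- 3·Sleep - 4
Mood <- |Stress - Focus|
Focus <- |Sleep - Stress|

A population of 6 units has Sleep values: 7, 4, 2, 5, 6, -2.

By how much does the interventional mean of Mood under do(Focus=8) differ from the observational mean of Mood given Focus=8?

Under do(Focus=8), Focus's equation is replaced by Focus=8 for every unit. Per-unit Mood: 9, 0, 6, 3, 6, 18. Mean = 7.
E[Mood|Focus=8] averages over only the 2 units with Focus=8 (Sleep = 6, -2): Mood = 6, 18, mean 12.
Difference = 7 − 12 = -5.

-5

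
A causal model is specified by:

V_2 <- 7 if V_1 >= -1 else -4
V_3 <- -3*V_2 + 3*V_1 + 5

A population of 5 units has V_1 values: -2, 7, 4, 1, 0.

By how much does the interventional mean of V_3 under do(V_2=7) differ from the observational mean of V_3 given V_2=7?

do(V_2=7) breaks V_2's dependence on V_1. With V_2=7 fixed, V_3 across the units is -22, 5, -4, -13, -16, mean -10.
Observing V_2=7 restricts to units where V_2's equation naturally yields 7: V_1 ∈ {7, 4, 1, 0}. In that subpopulation V_3 = 5, -4, -13, -16, mean -7.
Difference = -10 − (-7) = -3.

-3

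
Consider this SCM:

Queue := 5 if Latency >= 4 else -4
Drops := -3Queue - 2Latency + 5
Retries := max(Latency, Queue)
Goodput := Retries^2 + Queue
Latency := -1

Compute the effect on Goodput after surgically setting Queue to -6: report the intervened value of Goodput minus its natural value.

do(Queue=-6) replaces the equation Queue := 5 if Latency >= 4 else -4 with the constant Queue = -6.
Retries = max(Latency, Queue)  [with Latency=-1, Queue=-6]  = -1
Goodput = Retries^2 + Queue  [with Retries=-1, Queue=-6]  = -5
Without intervention: Queue = 5 if Latency >= 4 else -4  [with Latency=-1]  = -4; Retries = max(Latency, Queue)  [with Latency=-1, Queue=-4]  = -1; Goodput = Retries^2 + Queue  [with Retries=-1, Queue=-4]  = -3.
Change = -5 − (-3) = -2.

-2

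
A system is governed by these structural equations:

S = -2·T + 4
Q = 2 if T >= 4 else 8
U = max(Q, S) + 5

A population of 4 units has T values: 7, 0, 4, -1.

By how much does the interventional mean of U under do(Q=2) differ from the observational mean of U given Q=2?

1.5

The intervention sets Q=2 in all 4 units regardless of T. Recomputing U per unit gives 7, 9, 7, 11; average 8.5.
Observing Q=2 restricts to units where Q's equation naturally yields 2: T ∈ {7, 4}. In that subpopulation U = 7, 7, mean 7.
Difference = 8.5 − 7 = 1.5.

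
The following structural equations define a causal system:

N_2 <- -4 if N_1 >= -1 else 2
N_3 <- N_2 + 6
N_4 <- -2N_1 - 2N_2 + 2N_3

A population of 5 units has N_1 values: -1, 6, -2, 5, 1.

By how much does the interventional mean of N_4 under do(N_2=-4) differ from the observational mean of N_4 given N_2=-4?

1.9

Under do(N_2=-4), N_2's equation is replaced by N_2=-4 for every unit. Per-unit N_4: 14, 0, 16, 2, 10. Mean = 8.4.
Observing N_2=-4 restricts to units where N_2's equation naturally yields -4: N_1 ∈ {-1, 6, 5, 1}. In that subpopulation N_4 = 14, 0, 2, 10, mean 6.5.
Difference = 8.4 − 6.5 = 1.9.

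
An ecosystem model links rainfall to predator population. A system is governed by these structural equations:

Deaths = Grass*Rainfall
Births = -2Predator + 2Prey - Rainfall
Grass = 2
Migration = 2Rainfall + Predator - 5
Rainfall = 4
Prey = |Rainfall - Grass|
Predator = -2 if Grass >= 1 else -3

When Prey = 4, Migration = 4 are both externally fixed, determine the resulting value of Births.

Setting Prey = 4, Migration = 4 by intervention discards those variables' equations.
Predator = -2 if Grass >= 1 else -3  [with Grass=2]  = -2
Births = -2Predator + 2Prey - Rainfall  [with Predator=-2, Prey=4, Rainfall=4]  = 8

8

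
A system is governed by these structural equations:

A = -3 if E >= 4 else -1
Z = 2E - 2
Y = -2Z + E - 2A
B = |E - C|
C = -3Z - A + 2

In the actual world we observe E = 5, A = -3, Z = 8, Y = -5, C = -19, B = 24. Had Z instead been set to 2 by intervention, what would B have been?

The intervention breaks the incoming arrows to Z: Z = 2E - 2 no longer applies, and Z = 2.
A = -3 if E >= 4 else -1  [with E=5]  = -3
C = -3Z - A + 2  [with Z=2, A=-3]  = -1
B = |E - C|  [with E=5, C=-1]  = 6

6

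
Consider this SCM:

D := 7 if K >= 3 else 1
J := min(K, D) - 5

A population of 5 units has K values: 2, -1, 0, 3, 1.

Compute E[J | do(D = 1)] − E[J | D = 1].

The intervention sets D=1 in all 5 units regardless of K. Recomputing J per unit gives -4, -6, -5, -4, -4; average -4.6.
E[J|D=1] averages over only the 4 units with D=1 (K = 2, -1, 0, 1): J = -4, -6, -5, -4, mean -4.75.
Difference = -4.6 − (-4.75) = 0.15.

0.15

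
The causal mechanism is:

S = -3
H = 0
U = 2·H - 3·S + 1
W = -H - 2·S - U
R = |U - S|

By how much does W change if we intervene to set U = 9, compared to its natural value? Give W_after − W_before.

The intervention breaks the incoming arrows to U: U = 2·H - 3·S + 1 no longer applies, and U = 9.
W = -H - 2·S - U  [with H=0, S=-3, U=9]  = -3
Without intervention: U = 2·H - 3·S + 1  [with H=0, S=-3]  = 10; W = -H - 2·S - U  [with H=0, S=-3, U=10]  = -4.
Change = -3 − (-4) = 1.

1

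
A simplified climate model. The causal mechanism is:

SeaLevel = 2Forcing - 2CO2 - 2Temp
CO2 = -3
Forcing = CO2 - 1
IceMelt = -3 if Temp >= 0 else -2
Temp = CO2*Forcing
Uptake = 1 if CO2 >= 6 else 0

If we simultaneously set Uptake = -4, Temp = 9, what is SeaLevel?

-20

Under do(Uptake = -4, Temp = 9), each intervened variable's structural equation is replaced by its fixed value.
Forcing = CO2 - 1  [with CO2=-3]  = -4
SeaLevel = 2Forcing - 2CO2 - 2Temp  [with Forcing=-4, CO2=-3, Temp=9]  = -20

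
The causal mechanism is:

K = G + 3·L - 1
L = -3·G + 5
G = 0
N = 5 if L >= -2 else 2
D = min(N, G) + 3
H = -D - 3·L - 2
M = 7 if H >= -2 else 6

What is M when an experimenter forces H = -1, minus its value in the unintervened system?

1

Intervening sets H = -1 and removes its equation (H = -D - 3·L - 2).
M = 7 if H >= -2 else 6  [with H=-1]  = 7
Without intervention: L = -3·G + 5  [with G=0]  = 5; N = 5 if L >= -2 else 2  [with L=5]  = 5; D = min(N, G) + 3  [with N=5, G=0]  = 3; H = -D - 3·L - 2  [with D=3, L=5]  = -20; M = 7 if H >= -2 else 6  [with H=-20]  = 6.
Change = 7 − 6 = 1.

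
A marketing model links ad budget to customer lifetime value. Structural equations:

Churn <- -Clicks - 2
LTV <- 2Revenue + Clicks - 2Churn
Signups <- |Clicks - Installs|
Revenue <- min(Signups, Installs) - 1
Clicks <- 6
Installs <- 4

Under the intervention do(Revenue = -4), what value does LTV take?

The intervention breaks the incoming arrows to Revenue: Revenue <- min(Signups, Installs) - 1 no longer applies, and Revenue = -4.
Churn = -Clicks - 2  [with Clicks=6]  = -8
LTV = 2Revenue + Clicks - 2Churn  [with Revenue=-4, Clicks=6, Churn=-8]  = 14

14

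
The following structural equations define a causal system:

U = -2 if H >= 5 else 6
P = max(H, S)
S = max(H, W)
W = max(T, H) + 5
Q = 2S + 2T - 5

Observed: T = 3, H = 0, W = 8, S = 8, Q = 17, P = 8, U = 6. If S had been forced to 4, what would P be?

Under do(S=4), the mechanism S = max(H, W) is discarded; S is fixed at 4.
P = max(H, S)  [with H=0, S=4]  = 4

4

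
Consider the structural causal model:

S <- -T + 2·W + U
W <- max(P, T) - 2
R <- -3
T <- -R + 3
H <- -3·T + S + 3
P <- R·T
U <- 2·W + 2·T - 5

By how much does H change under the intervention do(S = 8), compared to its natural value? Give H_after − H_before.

Intervening sets S = 8 and removes its equation (S <- -T + 2·W + U).
T = -R + 3  [with R=-3]  = 6
H = -3·T + S + 3  [with T=6, S=8]  = -7
Without intervention: T = -R + 3  [with R=-3]  = 6; P = R·T  [with R=-3, T=6]  = -18; W = max(P, T) - 2  [with P=-18, T=6]  = 4; U = 2·W + 2·T - 5  [with W=4, T=6]  = 15; S = -T + 2·W + U  [with T=6, W=4, U=15]  = 17; H = -3·T + S + 3  [with T=6, S=17]  = 2.
Change = -7 − 2 = -9.

-9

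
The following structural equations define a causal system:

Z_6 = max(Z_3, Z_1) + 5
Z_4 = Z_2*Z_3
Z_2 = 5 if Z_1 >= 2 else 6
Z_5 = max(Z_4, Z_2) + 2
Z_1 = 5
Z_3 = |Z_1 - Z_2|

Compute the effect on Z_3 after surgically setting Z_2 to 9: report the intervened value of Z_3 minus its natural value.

4

The intervention breaks the incoming arrows to Z_2: Z_2 = 5 if Z_1 >= 2 else 6 no longer applies, and Z_2 = 9.
Z_3 = |Z_1 - Z_2|  [with Z_1=5, Z_2=9]  = 4
Without intervention: Z_2 = 5 if Z_1 >= 2 else 6  [with Z_1=5]  = 5; Z_3 = |Z_1 - Z_2|  [with Z_1=5, Z_2=5]  = 0.
Change = 4 − 0 = 4.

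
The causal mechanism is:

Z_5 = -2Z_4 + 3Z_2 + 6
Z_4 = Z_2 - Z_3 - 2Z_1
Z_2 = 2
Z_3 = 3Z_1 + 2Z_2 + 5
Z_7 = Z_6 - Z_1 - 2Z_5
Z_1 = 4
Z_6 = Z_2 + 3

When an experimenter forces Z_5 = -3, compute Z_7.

Under do(Z_5=-3), the mechanism Z_5 = -2Z_4 + 3Z_2 + 6 is discarded; Z_5 is fixed at -3.
Z_6 = Z_2 + 3  [with Z_2=2]  = 5
Z_7 = Z_6 - Z_1 - 2Z_5  [with Z_6=5, Z_1=4, Z_5=-3]  = 7

7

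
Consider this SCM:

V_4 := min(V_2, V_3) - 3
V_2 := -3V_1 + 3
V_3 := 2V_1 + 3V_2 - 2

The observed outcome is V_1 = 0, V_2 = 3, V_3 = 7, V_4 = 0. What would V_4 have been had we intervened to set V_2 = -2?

Under do(V_2=-2), the mechanism V_2 := -3V_1 + 3 is discarded; V_2 is fixed at -2.
V_3 = 2V_1 + 3V_2 - 2  [with V_1=0, V_2=-2]  = -8
V_4 = min(V_2, V_3) - 3  [with V_2=-2, V_3=-8]  = -11

-11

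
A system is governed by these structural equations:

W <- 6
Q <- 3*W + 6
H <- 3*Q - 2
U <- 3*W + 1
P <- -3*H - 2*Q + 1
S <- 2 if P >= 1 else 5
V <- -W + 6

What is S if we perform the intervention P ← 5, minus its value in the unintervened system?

The intervention breaks the incoming arrows to P: P <- -3*H - 2*Q + 1 no longer applies, and P = 5.
S = 2 if P >= 1 else 5  [with P=5]  = 2
Without intervention: Q = 3*W + 6  [with W=6]  = 24; H = 3*Q - 2  [with Q=24]  = 70; P = -3*H - 2*Q + 1  [with H=70, Q=24]  = -257; S = 2 if P >= 1 else 5  [with P=-257]  = 5.
Change = 2 − 5 = -3.

-3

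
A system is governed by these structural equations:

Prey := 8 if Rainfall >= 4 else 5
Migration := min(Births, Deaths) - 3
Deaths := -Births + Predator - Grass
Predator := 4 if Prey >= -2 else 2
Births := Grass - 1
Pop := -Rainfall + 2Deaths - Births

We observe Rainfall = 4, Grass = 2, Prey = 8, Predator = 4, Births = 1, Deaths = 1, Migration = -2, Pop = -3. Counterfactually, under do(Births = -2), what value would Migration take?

Under do(Births=-2), the mechanism Births := Grass - 1 is discarded; Births is fixed at -2.
Prey = 8 if Rainfall >= 4 else 5  [with Rainfall=4]  = 8
Predator = 4 if Prey >= -2 else 2  [with Prey=8]  = 4
Deaths = -Births + Predator - Grass  [with Births=-2, Predator=4, Grass=2]  = 4
Migration = min(Births, Deaths) - 3  [with Births=-2, Deaths=4]  = -5

-5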